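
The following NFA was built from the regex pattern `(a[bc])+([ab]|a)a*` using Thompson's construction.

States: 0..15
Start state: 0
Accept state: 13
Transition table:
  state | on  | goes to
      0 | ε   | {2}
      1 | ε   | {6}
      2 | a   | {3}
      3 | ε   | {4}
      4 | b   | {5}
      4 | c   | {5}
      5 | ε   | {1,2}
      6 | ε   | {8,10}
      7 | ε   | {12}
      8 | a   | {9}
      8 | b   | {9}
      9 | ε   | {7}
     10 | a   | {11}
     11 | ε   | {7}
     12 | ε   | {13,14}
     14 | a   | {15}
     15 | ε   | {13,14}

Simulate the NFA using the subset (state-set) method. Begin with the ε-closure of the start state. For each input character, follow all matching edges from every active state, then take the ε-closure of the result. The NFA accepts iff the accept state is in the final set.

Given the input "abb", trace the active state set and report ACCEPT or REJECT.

start: ε-closure({0}) = {0,2}
'a' @ 1: {3,4}
'b' @ 2: {1,2,5,6,8,10}
'b' @ 3: {7,9,12,13,14}  (accept∈set)
after full input: {7,9,12,13,14}  (accept=13 in)

Answer: ACCEPT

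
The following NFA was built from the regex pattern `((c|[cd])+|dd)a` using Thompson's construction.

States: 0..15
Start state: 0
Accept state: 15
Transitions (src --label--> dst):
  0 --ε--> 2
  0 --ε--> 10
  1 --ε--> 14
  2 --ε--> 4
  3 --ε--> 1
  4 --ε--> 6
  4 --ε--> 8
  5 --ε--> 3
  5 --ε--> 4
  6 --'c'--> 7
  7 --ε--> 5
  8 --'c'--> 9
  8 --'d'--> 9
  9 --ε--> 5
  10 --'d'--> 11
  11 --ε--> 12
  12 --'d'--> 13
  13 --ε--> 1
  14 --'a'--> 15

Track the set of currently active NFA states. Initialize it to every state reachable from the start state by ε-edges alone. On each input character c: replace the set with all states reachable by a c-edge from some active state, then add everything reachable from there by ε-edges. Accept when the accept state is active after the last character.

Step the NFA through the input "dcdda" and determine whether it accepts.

Answer: ACCEPT

Derivation:
initial (ε-close {0}): {0,2,4,6,8,10}
'd' @ 1: {1,3,4,5,6,8,9,11,12,14}
'c' @ 2: {1,3,4,5,6,7,8,9,14}
'd' @ 3: {1,3,4,5,6,8,9,14}
'd' @ 4: {1,3,4,5,6,8,9,14}
'a' @ 5: {15}  (accept∈set)
after full input: {15}  (accept=15 in)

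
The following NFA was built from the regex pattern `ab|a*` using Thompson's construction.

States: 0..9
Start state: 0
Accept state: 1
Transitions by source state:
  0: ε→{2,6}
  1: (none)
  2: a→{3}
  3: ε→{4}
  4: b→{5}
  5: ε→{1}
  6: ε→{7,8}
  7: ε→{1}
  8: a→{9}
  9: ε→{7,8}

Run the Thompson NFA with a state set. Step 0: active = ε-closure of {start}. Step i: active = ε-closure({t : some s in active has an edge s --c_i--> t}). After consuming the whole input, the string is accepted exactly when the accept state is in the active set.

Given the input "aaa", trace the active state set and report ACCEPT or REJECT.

start: ε-closure({0}) = {0,1,2,6,7,8}
'a' @ 1: {1,3,4,7,8,9}  [accepting]
'a' @ 2: {1,7,8,9}  [accepting]
'a' @ 3: {1,7,8,9}  [accepting]
final: {1,7,8,9}; accept 1 in set

Answer: ACCEPT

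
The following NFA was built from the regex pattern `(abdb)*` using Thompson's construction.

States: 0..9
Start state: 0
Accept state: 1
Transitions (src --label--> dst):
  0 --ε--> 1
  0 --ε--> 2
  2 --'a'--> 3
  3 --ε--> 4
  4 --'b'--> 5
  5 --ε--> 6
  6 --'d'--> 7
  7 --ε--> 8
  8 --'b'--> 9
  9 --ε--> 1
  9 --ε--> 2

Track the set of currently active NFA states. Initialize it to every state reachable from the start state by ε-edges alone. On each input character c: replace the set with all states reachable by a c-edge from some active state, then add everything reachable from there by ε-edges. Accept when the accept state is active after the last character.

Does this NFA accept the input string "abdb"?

S₀ = ε-closure({0}) = {0,1,2}
'a' @ 1: {3,4}
'b' @ 2: {5,6}
'd' @ 3: {7,8}
'b' @ 4: {1,2,9}  (accept∈set)
after full input: {1,2,9}  (accept=1 in)

Answer: ACCEPT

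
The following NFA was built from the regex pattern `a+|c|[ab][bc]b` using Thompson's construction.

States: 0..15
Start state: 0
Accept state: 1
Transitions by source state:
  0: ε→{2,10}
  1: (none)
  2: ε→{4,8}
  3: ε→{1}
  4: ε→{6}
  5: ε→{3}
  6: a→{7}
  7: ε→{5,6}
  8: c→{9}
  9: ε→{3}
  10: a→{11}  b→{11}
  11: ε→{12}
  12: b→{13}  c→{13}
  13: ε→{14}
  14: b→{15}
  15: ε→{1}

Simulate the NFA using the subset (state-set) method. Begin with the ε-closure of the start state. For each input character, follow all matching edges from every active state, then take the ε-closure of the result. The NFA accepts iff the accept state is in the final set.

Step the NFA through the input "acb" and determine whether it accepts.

S₀ = ε-closure({0}) = {0,2,4,6,8,10}
'a' @ 1: {1,3,5,6,7,11,12}  ✓accept
'c' @ 2: {13,14}
'b' @ 3: {1,15}  ✓accept
end set {1,15} — state 1 in

Answer: ACCEPT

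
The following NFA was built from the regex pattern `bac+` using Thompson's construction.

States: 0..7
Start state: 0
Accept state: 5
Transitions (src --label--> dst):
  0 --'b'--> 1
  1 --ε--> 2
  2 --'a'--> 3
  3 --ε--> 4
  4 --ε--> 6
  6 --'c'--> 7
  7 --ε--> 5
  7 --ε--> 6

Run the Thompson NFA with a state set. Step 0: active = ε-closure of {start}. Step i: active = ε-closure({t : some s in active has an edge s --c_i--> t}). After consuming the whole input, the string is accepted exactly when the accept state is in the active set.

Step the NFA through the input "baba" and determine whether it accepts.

Answer: REJECT

Trace:
S₀ = ε-closure({0}) = {0}
'b' @ 1: {1,2}
'a' @ 2: {3,4,6}
'b' @ 3: {}  — state set empty
rest 'a' ignored (set empty)
end set {} — state 5 not in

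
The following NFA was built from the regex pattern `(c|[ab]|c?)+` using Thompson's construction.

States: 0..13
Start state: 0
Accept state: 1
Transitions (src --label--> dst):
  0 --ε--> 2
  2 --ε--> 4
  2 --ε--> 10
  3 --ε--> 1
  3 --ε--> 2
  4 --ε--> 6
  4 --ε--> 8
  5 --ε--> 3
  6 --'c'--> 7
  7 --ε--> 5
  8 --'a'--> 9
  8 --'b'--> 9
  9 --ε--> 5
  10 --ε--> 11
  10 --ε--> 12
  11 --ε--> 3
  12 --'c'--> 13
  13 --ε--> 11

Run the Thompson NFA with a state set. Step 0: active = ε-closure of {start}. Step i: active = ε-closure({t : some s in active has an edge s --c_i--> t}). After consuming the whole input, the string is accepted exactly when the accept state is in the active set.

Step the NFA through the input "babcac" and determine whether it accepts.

Answer: ACCEPT

Derivation:
start: ε-closure({0}) = {0,1,2,3,4,6,8,10,11,12}
'b' @ 1: {1,2,3,4,5,6,8,9,10,11,12}  ✓accept
'a' @ 2: {1,2,3,4,5,6,8,9,10,11,12}  ✓accept
'b' @ 3: {1,2,3,4,5,6,8,9,10,11,12}  ✓accept
'c' @ 4: {1,2,3,4,5,6,7,8,10,11,12,13}  ✓accept
'a' @ 5: {1,2,3,4,5,6,8,9,10,11,12}  ✓accept
'c' @ 6: {1,2,3,4,5,6,7,8,10,11,12,13}  ✓accept
end set {1,2,3,4,5,6,7,8,10,11,12,13} — state 1 in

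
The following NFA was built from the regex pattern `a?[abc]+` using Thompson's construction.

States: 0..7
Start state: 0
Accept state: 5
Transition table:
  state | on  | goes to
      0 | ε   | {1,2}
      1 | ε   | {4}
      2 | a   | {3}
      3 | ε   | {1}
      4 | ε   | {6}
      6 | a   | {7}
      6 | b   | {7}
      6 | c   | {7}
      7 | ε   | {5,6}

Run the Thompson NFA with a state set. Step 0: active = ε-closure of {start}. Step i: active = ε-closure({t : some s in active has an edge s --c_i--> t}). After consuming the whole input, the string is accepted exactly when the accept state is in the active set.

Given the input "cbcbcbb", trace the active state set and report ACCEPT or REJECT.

S₀ = ε-closure({0}) = {0,1,2,4,6}
'c' @ 1: {5,6,7}  [accepting]
'b' @ 2: {5,6,7}  [accepting]
'c' @ 3: {5,6,7}  [accepting]
'b' @ 4: {5,6,7}  [accepting]
'c' @ 5: {5,6,7}  [accepting]
'b' @ 6: {5,6,7}  [accepting]
'b' @ 7: {5,6,7}  [accepting]
after full input: {5,6,7}  (accept=5 in)

Answer: ACCEPT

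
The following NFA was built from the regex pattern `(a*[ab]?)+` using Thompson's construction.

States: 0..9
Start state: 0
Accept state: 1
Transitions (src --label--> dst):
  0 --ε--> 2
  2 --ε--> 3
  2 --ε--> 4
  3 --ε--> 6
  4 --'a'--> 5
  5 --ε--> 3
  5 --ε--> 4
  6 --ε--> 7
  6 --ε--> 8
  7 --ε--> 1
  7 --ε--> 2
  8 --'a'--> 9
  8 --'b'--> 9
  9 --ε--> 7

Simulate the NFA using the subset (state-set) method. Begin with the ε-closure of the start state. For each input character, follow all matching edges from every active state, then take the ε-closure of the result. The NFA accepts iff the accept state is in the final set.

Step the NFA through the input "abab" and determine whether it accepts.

Answer: ACCEPT

Steps:
start: ε-closure({0}) = {0,1,2,3,4,6,7,8}
'a' @ 1: {1,2,3,4,5,6,7,8,9}  ✓accept
'b' @ 2: {1,2,3,4,6,7,8,9}  ✓accept
'a' @ 3: {1,2,3,4,5,6,7,8,9}  ✓accept
'b' @ 4: {1,2,3,4,6,7,8,9}  ✓accept
end set {1,2,3,4,6,7,8,9} — state 1 in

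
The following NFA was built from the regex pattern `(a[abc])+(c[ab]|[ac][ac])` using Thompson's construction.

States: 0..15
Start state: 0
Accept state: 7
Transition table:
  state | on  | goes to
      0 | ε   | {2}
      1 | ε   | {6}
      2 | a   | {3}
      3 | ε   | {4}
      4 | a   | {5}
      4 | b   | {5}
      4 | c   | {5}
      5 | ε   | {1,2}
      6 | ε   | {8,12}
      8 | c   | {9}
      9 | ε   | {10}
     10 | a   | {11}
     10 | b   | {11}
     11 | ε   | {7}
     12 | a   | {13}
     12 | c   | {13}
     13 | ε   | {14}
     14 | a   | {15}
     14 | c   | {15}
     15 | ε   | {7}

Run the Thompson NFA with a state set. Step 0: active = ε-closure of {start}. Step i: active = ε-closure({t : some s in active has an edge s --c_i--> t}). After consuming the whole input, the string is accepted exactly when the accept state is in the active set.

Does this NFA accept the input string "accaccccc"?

S₀ = ε-closure({0}) = {0,2}
'a' @ 1: {3,4}
'c' @ 2: {1,2,5,6,8,12}
'c' @ 3: {9,10,13,14}
'a' @ 4: {7,11,15}  [accepting]
'c' @ 5: {}  — dead — no transitions
rest 'cccc' ignored (set empty)
end set {} — state 7 not in

Answer: REJECT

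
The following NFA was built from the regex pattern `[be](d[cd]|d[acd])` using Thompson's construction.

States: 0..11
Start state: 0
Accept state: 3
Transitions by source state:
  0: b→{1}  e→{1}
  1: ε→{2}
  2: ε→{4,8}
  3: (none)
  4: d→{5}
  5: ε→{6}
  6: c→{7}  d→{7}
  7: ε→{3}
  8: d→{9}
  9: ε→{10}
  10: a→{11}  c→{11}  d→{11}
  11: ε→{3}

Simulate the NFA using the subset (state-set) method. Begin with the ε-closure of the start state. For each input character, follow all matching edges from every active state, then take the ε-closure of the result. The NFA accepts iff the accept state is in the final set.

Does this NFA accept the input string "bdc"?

Answer: ACCEPT

Trace:
S₀ = ε-closure({0}) = {0}
'b' @ 1: {1,2,4,8}
'd' @ 2: {5,6,9,10}
'c' @ 3: {3,7,11}  [accepting]
end set {3,7,11} — state 3 in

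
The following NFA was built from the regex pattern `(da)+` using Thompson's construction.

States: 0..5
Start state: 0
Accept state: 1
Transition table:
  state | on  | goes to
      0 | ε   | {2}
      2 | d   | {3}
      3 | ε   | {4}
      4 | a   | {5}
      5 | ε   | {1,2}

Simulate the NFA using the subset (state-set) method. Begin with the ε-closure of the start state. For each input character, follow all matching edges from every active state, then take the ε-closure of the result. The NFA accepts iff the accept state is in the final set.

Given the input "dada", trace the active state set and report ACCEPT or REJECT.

S₀ = ε-closure({0}) = {0,2}
'd' @ 1: {3,4}
'a' @ 2: {1,2,5}  [accepting]
'd' @ 3: {3,4}
'a' @ 4: {1,2,5}  [accepting]
final: {1,2,5}; accept 1 in set

Answer: ACCEPT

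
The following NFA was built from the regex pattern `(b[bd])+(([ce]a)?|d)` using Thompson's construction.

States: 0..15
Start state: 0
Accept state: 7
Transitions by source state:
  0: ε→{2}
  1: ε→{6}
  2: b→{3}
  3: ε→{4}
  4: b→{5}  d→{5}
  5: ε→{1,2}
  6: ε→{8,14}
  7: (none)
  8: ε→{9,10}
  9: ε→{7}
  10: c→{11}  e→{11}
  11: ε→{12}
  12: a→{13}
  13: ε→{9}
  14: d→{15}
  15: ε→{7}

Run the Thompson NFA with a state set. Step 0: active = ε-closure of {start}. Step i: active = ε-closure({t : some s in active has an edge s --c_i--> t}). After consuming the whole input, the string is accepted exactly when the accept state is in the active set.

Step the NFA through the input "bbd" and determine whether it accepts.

Answer: ACCEPT

Trace:
S₀ = ε-closure({0}) = {0,2}
'b' @ 1: {3,4}
'b' @ 2: {1,2,5,6,7,8,9,10,14}  ✓accept
'd' @ 3: {7,15}  ✓accept
after full input: {7,15}  (accept=7 in)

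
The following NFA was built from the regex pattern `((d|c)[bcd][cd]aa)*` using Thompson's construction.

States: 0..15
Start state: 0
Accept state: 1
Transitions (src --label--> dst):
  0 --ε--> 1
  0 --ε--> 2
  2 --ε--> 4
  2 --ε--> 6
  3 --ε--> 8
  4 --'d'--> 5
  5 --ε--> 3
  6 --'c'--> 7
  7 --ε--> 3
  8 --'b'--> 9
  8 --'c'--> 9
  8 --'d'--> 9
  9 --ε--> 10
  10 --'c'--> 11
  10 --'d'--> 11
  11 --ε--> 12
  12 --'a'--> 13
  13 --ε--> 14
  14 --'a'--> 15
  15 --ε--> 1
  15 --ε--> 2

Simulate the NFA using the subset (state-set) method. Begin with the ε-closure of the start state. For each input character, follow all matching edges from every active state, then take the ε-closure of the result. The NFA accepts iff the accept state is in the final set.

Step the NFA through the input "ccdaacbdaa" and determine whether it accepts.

S₀ = ε-closure({0}) = {0,1,2,4,6}
'c' @ 1: {3,7,8}
'c' @ 2: {9,10}
'd' @ 3: {11,12}
'a' @ 4: {13,14}
'a' @ 5: {1,2,4,6,15}  ✓accept
'c' @ 6: {3,7,8}
'b' @ 7: {9,10}
'd' @ 8: {11,12}
'a' @ 9: {13,14}
'a' @ 10: {1,2,4,6,15}  ✓accept
final: {1,2,4,6,15}; accept 1 in set

Answer: ACCEPT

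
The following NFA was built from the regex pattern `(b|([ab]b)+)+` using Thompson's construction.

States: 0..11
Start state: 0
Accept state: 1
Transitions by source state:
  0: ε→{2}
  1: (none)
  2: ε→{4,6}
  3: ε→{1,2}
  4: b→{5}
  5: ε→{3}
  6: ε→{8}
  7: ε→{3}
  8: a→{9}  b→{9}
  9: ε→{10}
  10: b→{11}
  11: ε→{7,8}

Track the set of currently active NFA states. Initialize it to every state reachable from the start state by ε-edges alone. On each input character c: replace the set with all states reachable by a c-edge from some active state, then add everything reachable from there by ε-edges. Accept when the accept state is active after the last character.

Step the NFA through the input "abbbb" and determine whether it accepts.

Answer: ACCEPT

Steps:
start: ε-closure({0}) = {0,2,4,6,8}
'a' @ 1: {9,10}
'b' @ 2: {1,2,3,4,6,7,8,11}  [accepting]
'b' @ 3: {1,2,3,4,5,6,8,9,10}  [accepting]
'b' @ 4: {1,2,3,4,5,6,7,8,9,10,11}  [accepting]
'b' @ 5: {1,2,3,4,5,6,7,8,9,10,11}  [accepting]
after full input: {1,2,3,4,5,6,7,8,9,10,11}  (accept=1 in)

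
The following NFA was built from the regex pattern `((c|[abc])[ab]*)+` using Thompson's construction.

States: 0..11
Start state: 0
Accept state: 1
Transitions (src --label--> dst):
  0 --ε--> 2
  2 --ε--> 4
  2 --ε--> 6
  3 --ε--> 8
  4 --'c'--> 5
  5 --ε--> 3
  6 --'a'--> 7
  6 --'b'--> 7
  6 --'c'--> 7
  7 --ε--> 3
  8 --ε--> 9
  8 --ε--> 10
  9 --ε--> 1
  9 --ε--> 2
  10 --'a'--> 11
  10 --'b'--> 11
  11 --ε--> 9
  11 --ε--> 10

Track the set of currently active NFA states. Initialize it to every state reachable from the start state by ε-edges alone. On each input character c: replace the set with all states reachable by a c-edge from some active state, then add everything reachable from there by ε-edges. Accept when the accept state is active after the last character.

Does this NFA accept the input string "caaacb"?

S₀ = ε-closure({0}) = {0,2,4,6}
'c' @ 1: {1,2,3,4,5,6,7,8,9,10}  [accepting]
'a' @ 2: {1,2,3,4,6,7,8,9,10,11}  [accepting]
'a' @ 3: {1,2,3,4,6,7,8,9,10,11}  [accepting]
'a' @ 4: {1,2,3,4,6,7,8,9,10,11}  [accepting]
'c' @ 5: {1,2,3,4,5,6,7,8,9,10}  [accepting]
'b' @ 6: {1,2,3,4,6,7,8,9,10,11}  [accepting]
final: {1,2,3,4,6,7,8,9,10,11}; accept 1 in set

Answer: ACCEPT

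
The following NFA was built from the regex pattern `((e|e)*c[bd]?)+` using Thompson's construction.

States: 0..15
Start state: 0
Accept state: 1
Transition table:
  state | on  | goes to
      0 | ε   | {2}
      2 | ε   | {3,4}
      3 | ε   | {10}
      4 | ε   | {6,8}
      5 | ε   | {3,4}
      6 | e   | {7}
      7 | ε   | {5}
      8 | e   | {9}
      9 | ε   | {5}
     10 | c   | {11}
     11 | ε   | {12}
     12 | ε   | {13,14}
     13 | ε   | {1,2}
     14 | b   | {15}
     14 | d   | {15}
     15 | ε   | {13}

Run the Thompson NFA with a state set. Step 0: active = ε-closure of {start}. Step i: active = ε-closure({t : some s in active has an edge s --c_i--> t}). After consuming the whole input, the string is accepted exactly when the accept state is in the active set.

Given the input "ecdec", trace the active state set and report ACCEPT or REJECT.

Answer: ACCEPT

Steps:
start: ε-closure({0}) = {0,2,3,4,6,8,10}
'e' @ 1: {3,4,5,6,7,8,9,10}
'c' @ 2: {1,2,3,4,6,8,10,11,12,13,14}  [accepting]
'd' @ 3: {1,2,3,4,6,8,10,13,15}  [accepting]
'e' @ 4: {3,4,5,6,7,8,9,10}
'c' @ 5: {1,2,3,4,6,8,10,11,12,13,14}  [accepting]
final: {1,2,3,4,6,8,10,11,12,13,14}; accept 1 in set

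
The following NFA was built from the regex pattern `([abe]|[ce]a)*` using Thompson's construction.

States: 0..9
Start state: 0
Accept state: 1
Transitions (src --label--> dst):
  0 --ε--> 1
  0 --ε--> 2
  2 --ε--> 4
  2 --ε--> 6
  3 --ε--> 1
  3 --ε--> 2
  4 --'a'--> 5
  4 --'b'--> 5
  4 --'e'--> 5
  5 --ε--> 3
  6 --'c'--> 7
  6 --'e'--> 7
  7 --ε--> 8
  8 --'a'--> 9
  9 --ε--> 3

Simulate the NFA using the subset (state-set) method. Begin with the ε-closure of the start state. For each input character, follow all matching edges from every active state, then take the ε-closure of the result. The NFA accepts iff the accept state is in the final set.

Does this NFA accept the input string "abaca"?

Answer: ACCEPT

Steps:
initial (ε-close {0}): {0,1,2,4,6}
'a' @ 1: {1,2,3,4,5,6}  ✓accept
'b' @ 2: {1,2,3,4,5,6}  ✓accept
'a' @ 3: {1,2,3,4,5,6}  ✓accept
'c' @ 4: {7,8}
'a' @ 5: {1,2,3,4,6,9}  ✓accept
after full input: {1,2,3,4,6,9}  (accept=1 in)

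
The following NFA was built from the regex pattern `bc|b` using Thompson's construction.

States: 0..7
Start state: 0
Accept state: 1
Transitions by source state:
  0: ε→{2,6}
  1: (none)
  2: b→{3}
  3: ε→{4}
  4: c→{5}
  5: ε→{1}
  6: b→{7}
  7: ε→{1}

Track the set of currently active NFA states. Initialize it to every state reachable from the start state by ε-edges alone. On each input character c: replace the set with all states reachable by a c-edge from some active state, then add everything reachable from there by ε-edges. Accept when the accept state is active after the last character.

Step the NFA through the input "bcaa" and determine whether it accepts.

initial (ε-close {0}): {0,2,6}
'b' @ 1: {1,3,4,7}  (accept∈set)
'c' @ 2: {1,5}  (accept∈set)
'a' @ 3: {}  — dead — no transitions
rest 'a' ignored (set empty)
final: {}; accept 1 not in set

Answer: REJECT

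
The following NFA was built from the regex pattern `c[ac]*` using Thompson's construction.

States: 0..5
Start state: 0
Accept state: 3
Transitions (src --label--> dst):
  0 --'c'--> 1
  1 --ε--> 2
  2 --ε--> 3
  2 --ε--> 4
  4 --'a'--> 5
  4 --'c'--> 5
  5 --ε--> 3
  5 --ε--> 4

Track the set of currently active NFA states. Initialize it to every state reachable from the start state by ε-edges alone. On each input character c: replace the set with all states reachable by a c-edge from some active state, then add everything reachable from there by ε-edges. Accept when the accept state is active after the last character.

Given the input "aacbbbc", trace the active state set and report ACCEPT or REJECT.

Answer: REJECT

Steps:
initial (ε-close {0}): {0}
'a' @ 1: {}  — no active states
rest 'acbbbc' ignored (set empty)
final: {}; accept 3 not in set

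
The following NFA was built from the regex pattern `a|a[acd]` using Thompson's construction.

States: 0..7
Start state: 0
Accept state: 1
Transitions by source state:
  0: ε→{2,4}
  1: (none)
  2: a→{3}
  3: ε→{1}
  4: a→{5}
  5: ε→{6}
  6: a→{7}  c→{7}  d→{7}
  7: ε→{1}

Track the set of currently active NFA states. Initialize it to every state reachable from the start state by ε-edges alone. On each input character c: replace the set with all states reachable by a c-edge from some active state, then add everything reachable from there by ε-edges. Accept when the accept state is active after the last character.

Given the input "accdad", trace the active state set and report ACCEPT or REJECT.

S₀ = ε-closure({0}) = {0,2,4}
'a' @ 1: {1,3,5,6}  ✓accept
'c' @ 2: {1,7}  ✓accept
'c' @ 3: {}  — dead — no transitions
rest 'dad' ignored (set empty)
final: {}; accept 1 not in set

Answer: REJECT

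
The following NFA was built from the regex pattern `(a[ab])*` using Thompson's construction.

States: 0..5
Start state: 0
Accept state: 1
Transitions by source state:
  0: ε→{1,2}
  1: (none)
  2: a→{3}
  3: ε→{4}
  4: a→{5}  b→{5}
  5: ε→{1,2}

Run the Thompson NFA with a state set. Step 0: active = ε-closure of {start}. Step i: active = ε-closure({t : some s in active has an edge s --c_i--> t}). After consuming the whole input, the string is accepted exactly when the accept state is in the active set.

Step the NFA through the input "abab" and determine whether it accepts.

Answer: ACCEPT

Trace:
initial (ε-close {0}): {0,1,2}
'a' @ 1: {3,4}
'b' @ 2: {1,2,5}  ✓accept
'a' @ 3: {3,4}
'b' @ 4: {1,2,5}  ✓accept
final: {1,2,5}; accept 1 in set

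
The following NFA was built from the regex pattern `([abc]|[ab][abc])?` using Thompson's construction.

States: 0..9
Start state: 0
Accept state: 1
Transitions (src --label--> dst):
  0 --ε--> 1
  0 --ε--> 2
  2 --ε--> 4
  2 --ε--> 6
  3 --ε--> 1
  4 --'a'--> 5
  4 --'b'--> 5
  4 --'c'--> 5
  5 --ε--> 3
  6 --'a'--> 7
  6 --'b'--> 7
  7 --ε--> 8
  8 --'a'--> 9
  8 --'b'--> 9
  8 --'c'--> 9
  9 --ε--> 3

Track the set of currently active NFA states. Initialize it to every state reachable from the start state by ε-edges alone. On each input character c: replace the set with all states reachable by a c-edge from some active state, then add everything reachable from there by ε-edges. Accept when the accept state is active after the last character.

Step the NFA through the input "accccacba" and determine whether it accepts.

Answer: REJECT

Trace:
initial (ε-close {0}): {0,1,2,4,6}
'a' @ 1: {1,3,5,7,8}  (accept∈set)
'c' @ 2: {1,3,9}  (accept∈set)
'c' @ 3: {}  — state set empty
rest 'ccacba' ignored (set empty)
final: {}; accept 1 not in set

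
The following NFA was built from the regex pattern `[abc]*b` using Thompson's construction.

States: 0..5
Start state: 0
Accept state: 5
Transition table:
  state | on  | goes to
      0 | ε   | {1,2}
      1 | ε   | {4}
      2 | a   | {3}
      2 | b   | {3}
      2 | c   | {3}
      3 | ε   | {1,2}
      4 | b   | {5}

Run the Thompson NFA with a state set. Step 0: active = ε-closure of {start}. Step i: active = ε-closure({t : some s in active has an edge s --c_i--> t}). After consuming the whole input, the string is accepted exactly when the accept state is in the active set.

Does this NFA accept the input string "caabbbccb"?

Answer: ACCEPT

Derivation:
S₀ = ε-closure({0}) = {0,1,2,4}
'c' @ 1: {1,2,3,4}
'a' @ 2: {1,2,3,4}
'a' @ 3: {1,2,3,4}
'b' @ 4: {1,2,3,4,5}  [accepting]
'b' @ 5: {1,2,3,4,5}  [accepting]
'b' @ 6: {1,2,3,4,5}  [accepting]
'c' @ 7: {1,2,3,4}
'c' @ 8: {1,2,3,4}
'b' @ 9: {1,2,3,4,5}  [accepting]
after full input: {1,2,3,4,5}  (accept=5 in)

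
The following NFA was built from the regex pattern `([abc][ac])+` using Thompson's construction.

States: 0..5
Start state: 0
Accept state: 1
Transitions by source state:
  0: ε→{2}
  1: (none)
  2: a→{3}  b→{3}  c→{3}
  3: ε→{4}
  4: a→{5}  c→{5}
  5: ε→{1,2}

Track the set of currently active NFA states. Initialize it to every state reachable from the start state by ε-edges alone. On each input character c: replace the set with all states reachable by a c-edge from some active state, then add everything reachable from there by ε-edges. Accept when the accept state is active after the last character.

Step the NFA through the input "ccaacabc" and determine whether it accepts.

Answer: ACCEPT

Derivation:
S₀ = ε-closure({0}) = {0,2}
'c' @ 1: {3,4}
'c' @ 2: {1,2,5}  (accept∈set)
'a' @ 3: {3,4}
'a' @ 4: {1,2,5}  (accept∈set)
'c' @ 5: {3,4}
'a' @ 6: {1,2,5}  (accept∈set)
'b' @ 7: {3,4}
'c' @ 8: {1,2,5}  (accept∈set)
after full input: {1,2,5}  (accept=1 in)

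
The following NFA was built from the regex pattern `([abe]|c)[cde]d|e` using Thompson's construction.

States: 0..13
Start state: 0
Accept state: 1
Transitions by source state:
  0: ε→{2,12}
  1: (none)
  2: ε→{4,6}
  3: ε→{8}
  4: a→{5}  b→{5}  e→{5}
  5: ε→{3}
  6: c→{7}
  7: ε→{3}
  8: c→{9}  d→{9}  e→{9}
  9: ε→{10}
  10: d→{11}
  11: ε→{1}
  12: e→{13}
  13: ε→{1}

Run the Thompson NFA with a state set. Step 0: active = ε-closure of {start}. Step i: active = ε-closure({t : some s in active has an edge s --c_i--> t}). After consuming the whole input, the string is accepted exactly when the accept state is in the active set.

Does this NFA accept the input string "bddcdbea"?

Answer: REJECT

Steps:
start: ε-closure({0}) = {0,2,4,6,12}
'b' @ 1: {3,5,8}
'd' @ 2: {9,10}
'd' @ 3: {1,11}  (accept∈set)
'c' @ 4: {}  — no active states
rest 'dbea' ignored (set empty)
after full input: {}  (accept=1 not in)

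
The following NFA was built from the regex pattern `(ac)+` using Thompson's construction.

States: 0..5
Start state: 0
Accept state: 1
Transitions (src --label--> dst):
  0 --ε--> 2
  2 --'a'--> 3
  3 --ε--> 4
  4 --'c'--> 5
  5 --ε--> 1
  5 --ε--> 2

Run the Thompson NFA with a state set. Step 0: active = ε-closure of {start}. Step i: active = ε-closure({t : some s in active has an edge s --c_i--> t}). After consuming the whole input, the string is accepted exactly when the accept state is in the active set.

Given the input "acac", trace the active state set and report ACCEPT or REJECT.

S₀ = ε-closure({0}) = {0,2}
'a' @ 1: {3,4}
'c' @ 2: {1,2,5}  ✓accept
'a' @ 3: {3,4}
'c' @ 4: {1,2,5}  ✓accept
final: {1,2,5}; accept 1 in set

Answer: ACCEPT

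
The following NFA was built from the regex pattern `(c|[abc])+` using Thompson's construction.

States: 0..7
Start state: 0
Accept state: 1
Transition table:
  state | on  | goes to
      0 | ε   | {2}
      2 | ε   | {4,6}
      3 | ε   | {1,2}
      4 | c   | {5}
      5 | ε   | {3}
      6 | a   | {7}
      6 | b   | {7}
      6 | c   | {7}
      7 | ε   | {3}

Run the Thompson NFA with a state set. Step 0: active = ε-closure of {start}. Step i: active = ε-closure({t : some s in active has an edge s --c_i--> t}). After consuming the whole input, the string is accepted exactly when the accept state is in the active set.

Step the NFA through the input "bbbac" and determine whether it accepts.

Answer: ACCEPT

Trace:
start: ε-closure({0}) = {0,2,4,6}
'b' @ 1: {1,2,3,4,6,7}  ✓accept
'b' @ 2: {1,2,3,4,6,7}  ✓accept
'b' @ 3: {1,2,3,4,6,7}  ✓accept
'a' @ 4: {1,2,3,4,6,7}  ✓accept
'c' @ 5: {1,2,3,4,5,6,7}  ✓accept
final: {1,2,3,4,5,6,7}; accept 1 in set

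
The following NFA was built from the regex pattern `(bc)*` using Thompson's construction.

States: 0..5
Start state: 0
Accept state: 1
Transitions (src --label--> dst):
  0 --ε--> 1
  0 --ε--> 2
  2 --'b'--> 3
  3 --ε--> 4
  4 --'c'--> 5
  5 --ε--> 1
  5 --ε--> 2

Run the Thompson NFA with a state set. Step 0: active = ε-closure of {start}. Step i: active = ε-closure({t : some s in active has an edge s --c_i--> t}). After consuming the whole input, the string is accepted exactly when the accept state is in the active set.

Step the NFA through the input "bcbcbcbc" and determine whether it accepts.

start: ε-closure({0}) = {0,1,2}
'b' @ 1: {3,4}
'c' @ 2: {1,2,5}  ✓accept
'b' @ 3: {3,4}
'c' @ 4: {1,2,5}  ✓accept
'b' @ 5: {3,4}
'c' @ 6: {1,2,5}  ✓accept
'b' @ 7: {3,4}
'c' @ 8: {1,2,5}  ✓accept
final: {1,2,5}; accept 1 in set

Answer: ACCEPT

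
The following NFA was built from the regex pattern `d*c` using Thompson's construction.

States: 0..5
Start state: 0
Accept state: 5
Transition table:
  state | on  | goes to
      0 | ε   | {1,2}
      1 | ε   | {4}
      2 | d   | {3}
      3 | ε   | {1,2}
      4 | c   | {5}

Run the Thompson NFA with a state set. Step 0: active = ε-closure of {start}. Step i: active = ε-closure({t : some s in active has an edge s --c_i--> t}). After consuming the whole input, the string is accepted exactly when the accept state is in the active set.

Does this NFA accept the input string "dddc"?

initial (ε-close {0}): {0,1,2,4}
'd' @ 1: {1,2,3,4}
'd' @ 2: {1,2,3,4}
'd' @ 3: {1,2,3,4}
'c' @ 4: {5}  (accept∈set)
end set {5} — state 5 in

Answer: ACCEPT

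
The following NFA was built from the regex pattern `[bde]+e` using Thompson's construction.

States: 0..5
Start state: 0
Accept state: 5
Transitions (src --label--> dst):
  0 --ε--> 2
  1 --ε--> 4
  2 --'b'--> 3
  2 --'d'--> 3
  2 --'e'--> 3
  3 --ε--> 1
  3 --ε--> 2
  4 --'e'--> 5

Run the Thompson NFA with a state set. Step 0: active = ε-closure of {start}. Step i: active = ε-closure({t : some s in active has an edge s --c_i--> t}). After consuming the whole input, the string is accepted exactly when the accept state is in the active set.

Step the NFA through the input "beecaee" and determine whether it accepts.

Answer: REJECT

Derivation:
initial (ε-close {0}): {0,2}
'b' @ 1: {1,2,3,4}
'e' @ 2: {1,2,3,4,5}  ✓accept
'e' @ 3: {1,2,3,4,5}  ✓accept
'c' @ 4: {}  — dead — no transitions
rest 'aee' ignored (set empty)
final: {}; accept 5 not in set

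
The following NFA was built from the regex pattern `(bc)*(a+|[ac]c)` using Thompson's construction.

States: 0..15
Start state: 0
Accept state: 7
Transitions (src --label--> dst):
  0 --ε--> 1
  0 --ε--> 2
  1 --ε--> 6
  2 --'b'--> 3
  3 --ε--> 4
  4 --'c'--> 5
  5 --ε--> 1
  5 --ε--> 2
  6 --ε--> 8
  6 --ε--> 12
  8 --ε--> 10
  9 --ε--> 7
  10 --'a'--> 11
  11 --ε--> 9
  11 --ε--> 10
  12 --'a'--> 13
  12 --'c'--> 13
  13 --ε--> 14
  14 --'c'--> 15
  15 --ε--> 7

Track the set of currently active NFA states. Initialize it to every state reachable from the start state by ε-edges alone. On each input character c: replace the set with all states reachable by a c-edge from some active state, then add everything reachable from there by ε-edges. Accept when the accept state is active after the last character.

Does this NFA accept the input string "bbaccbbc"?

initial (ε-close {0}): {0,1,2,6,8,10,12}
'b' @ 1: {3,4}
'b' @ 2: {}  — state set empty
rest 'accbbc' ignored (set empty)
final: {}; accept 7 not in set

Answer: REJECT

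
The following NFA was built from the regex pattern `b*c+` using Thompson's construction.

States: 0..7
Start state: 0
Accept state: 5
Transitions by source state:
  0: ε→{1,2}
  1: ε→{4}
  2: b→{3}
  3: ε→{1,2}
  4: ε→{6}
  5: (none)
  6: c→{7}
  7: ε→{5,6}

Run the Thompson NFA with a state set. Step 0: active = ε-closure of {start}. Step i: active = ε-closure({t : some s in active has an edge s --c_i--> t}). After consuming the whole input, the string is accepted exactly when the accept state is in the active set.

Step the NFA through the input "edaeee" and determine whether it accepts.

Answer: REJECT

Derivation:
initial (ε-close {0}): {0,1,2,4,6}
'e' @ 1: {}  — no active states
rest 'daeee' ignored (set empty)
end set {} — state 5 not in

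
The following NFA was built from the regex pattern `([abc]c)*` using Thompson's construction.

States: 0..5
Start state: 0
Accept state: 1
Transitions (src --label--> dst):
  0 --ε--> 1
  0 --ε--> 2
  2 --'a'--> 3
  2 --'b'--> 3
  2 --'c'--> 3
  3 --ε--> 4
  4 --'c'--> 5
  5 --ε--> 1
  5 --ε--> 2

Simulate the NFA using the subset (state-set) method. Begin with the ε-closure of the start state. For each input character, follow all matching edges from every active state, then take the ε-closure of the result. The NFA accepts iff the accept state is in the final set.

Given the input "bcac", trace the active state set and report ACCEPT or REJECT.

start: ε-closure({0}) = {0,1,2}
'b' @ 1: {3,4}
'c' @ 2: {1,2,5}  [accepting]
'a' @ 3: {3,4}
'c' @ 4: {1,2,5}  [accepting]
end set {1,2,5} — state 1 in

Answer: ACCEPT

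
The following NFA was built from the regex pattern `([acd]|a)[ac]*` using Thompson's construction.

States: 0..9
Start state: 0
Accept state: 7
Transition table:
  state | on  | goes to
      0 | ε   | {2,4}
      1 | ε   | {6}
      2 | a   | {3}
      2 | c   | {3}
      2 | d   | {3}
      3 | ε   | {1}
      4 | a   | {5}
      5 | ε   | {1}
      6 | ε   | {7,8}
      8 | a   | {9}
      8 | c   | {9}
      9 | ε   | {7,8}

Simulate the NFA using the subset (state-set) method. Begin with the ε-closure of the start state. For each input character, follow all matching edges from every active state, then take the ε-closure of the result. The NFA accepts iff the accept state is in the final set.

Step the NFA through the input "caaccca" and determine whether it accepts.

S₀ = ε-closure({0}) = {0,2,4}
'c' @ 1: {1,3,6,7,8}  ✓accept
'a' @ 2: {7,8,9}  ✓accept
'a' @ 3: {7,8,9}  ✓accept
'c' @ 4: {7,8,9}  ✓accept
'c' @ 5: {7,8,9}  ✓accept
'c' @ 6: {7,8,9}  ✓accept
'a' @ 7: {7,8,9}  ✓accept
end set {7,8,9} — state 7 in

Answer: ACCEPT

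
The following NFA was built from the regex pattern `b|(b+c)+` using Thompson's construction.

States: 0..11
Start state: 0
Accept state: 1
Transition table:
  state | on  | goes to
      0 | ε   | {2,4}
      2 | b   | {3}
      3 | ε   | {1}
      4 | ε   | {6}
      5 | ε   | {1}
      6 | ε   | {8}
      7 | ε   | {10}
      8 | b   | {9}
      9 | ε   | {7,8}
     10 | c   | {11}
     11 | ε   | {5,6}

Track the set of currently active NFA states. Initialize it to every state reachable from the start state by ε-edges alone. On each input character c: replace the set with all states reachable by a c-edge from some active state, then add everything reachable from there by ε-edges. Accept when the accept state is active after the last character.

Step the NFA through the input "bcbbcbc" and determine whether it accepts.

initial (ε-close {0}): {0,2,4,6,8}
'b' @ 1: {1,3,7,8,9,10}  ✓accept
'c' @ 2: {1,5,6,8,11}  ✓accept
'b' @ 3: {7,8,9,10}
'b' @ 4: {7,8,9,10}
'c' @ 5: {1,5,6,8,11}  ✓accept
'b' @ 6: {7,8,9,10}
'c' @ 7: {1,5,6,8,11}  ✓accept
final: {1,5,6,8,11}; accept 1 in set

Answer: ACCEPT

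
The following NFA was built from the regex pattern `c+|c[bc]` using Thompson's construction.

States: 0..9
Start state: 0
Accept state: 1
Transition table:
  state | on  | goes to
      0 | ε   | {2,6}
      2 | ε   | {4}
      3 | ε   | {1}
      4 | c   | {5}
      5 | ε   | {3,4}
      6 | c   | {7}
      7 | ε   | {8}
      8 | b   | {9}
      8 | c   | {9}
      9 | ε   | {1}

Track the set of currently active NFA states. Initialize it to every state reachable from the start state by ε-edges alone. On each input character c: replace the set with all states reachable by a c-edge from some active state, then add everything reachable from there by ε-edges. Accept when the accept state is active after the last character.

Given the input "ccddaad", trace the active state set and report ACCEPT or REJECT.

S₀ = ε-closure({0}) = {0,2,4,6}
'c' @ 1: {1,3,4,5,7,8}  (accept∈set)
'c' @ 2: {1,3,4,5,9}  (accept∈set)
'd' @ 3: {}  — dead — no transitions
rest 'daad' ignored (set empty)
after full input: {}  (accept=1 not in)

Answer: REJECT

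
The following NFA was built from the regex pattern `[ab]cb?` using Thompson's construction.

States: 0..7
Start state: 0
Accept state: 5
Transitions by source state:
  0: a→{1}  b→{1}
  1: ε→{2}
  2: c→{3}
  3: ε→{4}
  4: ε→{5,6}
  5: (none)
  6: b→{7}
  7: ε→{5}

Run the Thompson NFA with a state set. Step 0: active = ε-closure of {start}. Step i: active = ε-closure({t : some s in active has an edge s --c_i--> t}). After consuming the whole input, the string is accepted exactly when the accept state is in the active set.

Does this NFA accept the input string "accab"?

Answer: REJECT

Steps:
start: ε-closure({0}) = {0}
'a' @ 1: {1,2}
'c' @ 2: {3,4,5,6}  (accept∈set)
'c' @ 3: {}  — dead — no transitions
rest 'ab' ignored (set empty)
final: {}; accept 5 not in set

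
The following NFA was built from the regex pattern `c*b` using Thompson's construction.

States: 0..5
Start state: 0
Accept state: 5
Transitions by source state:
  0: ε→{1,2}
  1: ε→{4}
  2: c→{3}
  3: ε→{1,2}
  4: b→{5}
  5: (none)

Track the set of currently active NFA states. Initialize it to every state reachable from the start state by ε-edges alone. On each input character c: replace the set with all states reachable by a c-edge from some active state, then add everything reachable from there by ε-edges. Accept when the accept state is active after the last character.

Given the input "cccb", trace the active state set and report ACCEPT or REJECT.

Answer: ACCEPT

Trace:
start: ε-closure({0}) = {0,1,2,4}
'c' @ 1: {1,2,3,4}
'c' @ 2: {1,2,3,4}
'c' @ 3: {1,2,3,4}
'b' @ 4: {5}  (accept∈set)
final: {5}; accept 5 in set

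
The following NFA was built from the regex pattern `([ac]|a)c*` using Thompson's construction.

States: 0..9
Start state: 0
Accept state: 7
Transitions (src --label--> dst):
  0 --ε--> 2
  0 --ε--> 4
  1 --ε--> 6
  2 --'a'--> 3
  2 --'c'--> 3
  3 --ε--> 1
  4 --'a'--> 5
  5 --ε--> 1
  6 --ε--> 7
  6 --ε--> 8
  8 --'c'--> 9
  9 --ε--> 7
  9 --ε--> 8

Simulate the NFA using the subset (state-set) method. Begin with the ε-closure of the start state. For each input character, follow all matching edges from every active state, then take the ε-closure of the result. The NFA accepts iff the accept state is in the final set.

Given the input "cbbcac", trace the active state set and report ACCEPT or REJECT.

initial (ε-close {0}): {0,2,4}
'c' @ 1: {1,3,6,7,8}  [accepting]
'b' @ 2: {}  — no active states
rest 'bcac' ignored (set empty)
after full input: {}  (accept=7 not in)

Answer: REJECT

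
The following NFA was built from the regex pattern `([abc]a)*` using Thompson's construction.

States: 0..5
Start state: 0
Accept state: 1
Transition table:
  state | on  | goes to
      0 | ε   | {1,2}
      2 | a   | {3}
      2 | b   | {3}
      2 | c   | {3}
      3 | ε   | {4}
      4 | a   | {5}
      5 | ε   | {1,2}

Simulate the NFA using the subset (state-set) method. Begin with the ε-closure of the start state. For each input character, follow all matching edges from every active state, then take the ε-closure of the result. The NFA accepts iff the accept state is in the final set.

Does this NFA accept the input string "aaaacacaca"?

Answer: ACCEPT

Trace:
S₀ = ε-closure({0}) = {0,1,2}
'a' @ 1: {3,4}
'a' @ 2: {1,2,5}  [accepting]
'a' @ 3: {3,4}
'a' @ 4: {1,2,5}  [accepting]
'c' @ 5: {3,4}
'a' @ 6: {1,2,5}  [accepting]
'c' @ 7: {3,4}
'a' @ 8: {1,2,5}  [accepting]
'c' @ 9: {3,4}
'a' @ 10: {1,2,5}  [accepting]
final: {1,2,5}; accept 1 in set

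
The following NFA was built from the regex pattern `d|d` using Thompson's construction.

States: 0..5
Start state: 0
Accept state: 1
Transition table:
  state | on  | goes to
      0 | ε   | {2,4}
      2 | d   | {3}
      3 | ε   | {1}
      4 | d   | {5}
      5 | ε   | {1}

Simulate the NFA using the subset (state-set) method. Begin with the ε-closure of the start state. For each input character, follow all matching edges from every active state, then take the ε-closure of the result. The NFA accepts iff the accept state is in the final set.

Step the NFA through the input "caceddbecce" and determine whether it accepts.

start: ε-closure({0}) = {0,2,4}
'c' @ 1: {}  — dead — no transitions
rest 'aceddbecce' ignored (set empty)
after full input: {}  (accept=1 not in)

Answer: REJECT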